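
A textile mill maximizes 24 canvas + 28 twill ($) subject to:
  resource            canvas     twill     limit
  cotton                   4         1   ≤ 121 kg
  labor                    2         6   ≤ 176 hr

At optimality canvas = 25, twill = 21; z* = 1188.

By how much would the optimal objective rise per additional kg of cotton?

Both cotton and labor are binding at x*.
Dual feasibility on the basic columns requires 4·y_cotton + 2·y_labor = 24, 1·y_cotton + 6·y_labor = 28.
This yields shadow prices y_cotton = 4, y_labor = 4.
Shadow price of cotton = 4.

4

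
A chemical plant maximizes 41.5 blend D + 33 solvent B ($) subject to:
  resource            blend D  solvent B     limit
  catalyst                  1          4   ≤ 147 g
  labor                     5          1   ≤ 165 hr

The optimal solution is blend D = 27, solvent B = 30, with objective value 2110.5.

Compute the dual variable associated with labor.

At the optimum: catalyst uses 147 of 147 (binding); labor uses 165 of 165 (binding).
Dual feasibility on the basic columns requires 1·y_catalyst + 5·y_labor = 41.5, 4·y_catalyst + 1·y_labor = 33.
→ y_catalyst = 6.5 and y_labor = 7.
Shadow price of labor = 7.

7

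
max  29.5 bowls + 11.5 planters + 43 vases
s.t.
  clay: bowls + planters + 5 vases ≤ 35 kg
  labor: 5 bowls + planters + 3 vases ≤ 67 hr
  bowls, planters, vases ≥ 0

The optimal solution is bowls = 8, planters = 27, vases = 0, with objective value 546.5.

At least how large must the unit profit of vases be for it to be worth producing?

48.5

Both clay and labor are binding at x*.
Dual feasibility on the basic columns requires 1·y_clay + 5·y_labor = 29.5, 1·y_clay + 1·y_labor = 11.5.
Solving: y_clay = 7, y_labor = 4.5.
vases enters the basis when its profit ≥ yᵀa₃ = 7·5 + 4.5·3 = 48.5.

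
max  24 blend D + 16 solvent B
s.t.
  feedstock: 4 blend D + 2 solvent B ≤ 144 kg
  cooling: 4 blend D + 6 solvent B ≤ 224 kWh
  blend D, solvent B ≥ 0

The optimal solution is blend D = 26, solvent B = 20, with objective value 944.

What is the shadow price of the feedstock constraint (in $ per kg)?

Both feedstock and cooling are binding at x*.
From A_Bᵀ y = c: 4·y_feedstock + 4·y_cooling = 24; 2·y_feedstock + 6·y_cooling = 16.
This yields shadow prices y_feedstock = 5, y_cooling = 1.
Shadow price of feedstock = 5.

5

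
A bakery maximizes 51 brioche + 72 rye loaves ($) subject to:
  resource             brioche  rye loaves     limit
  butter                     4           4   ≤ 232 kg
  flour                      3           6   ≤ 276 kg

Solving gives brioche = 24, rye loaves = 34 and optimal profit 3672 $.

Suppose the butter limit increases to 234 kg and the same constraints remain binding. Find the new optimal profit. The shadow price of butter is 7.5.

3687

Δb = 2, so new z* = 3672 + (7.5)·(2) = 3672 + 15 = 3687.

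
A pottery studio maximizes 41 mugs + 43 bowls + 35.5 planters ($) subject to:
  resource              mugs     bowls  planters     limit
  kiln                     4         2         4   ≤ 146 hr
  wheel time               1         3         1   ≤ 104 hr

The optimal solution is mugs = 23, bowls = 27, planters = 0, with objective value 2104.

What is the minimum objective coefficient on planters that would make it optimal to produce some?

Both kiln and wheel time are binding at x*.
Dual feasibility on the basic columns requires 4·y_kiln + 1·y_wheel time = 41, 2·y_kiln + 3·y_wheel time = 43.
Solving: y_kiln = 8, y_wheel time = 9.
planters enters the basis when its profit ≥ yᵀa₃ = 8·4 + 9·1 = 41.

41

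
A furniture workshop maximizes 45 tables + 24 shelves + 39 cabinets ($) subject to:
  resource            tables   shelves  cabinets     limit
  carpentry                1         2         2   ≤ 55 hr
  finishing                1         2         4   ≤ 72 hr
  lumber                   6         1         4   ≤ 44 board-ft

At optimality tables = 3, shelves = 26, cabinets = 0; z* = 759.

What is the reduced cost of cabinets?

-3

Binding: carpentry and lumber. Non-binding: finishing (17 unused).
By complementary slackness, y = 0 for the non-binding constraint.
The binding rows give the dual system: 1·y_carpentry + 6·y_lumber = 45 and 2·y_carpentry + 1·y_lumber = 24.
→ y_carpentry = 9 and y_lumber = 6.
Reduced cost of cabinets: c₃ − yᵀa₃ = 39 − (9·2 + 6·4) = 39 − 42 = -3.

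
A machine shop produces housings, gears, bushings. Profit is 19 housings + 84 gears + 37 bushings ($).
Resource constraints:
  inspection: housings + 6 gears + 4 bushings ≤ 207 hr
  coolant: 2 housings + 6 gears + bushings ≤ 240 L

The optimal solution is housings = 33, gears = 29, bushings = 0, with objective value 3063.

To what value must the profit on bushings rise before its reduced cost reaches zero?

Check each constraint at x*: inspection 207/207 (tight); coolant 240/240 (tight).
Dual feasibility on the basic columns requires 1·y_inspection + 2·y_coolant = 19, 6·y_inspection + 6·y_coolant = 84.
Solving: y_inspection = 9, y_coolant = 5.
bushings enters the basis when its profit ≥ yᵀa₃ = 9·4 + 5·1 = 41.

41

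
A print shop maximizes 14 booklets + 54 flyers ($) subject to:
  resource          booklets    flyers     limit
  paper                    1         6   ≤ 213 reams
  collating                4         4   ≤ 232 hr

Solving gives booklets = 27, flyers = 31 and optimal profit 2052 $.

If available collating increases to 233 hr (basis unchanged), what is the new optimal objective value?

Check each constraint at x*: paper 213/213 (tight); collating 232/232 (tight).
The binding rows give the dual system: 1·y_paper + 4·y_collating = 14 and 6·y_paper + 4·y_collating = 54.
Solving: y_paper = 8, y_collating = 1.5.
Δz = y_collating·Δb = 1.5 × (1) = 1.5, so new z* = 2052 + 1.5 = 2053.5.

2053.5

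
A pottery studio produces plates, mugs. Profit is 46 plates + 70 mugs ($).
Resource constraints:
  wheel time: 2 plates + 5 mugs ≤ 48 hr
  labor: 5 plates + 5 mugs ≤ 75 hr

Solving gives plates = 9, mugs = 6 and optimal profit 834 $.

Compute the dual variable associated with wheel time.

Both wheel time and labor are binding at x*.
The binding rows give the dual system: 2·y_wheel time + 5·y_labor = 46 and 5·y_wheel time + 5·y_labor = 70.
This yields shadow prices y_wheel time = 8, y_labor = 6.
Shadow price of wheel time = 8.

8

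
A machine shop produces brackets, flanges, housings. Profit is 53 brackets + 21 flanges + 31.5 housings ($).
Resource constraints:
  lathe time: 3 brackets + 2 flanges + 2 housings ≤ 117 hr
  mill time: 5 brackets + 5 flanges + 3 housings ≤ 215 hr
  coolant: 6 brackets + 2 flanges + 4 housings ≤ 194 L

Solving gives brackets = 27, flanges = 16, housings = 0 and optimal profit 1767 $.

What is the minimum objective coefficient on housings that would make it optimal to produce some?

At the optimum: lathe time uses 113 of 117 (slack = 4); mill time uses 215 of 215 (binding); coolant uses 194 of 194 (binding).
Slack constraints have shadow price 0 (complementary slackness).
Dual feasibility on the basic columns requires 5·y_mill time + 6·y_coolant = 53, 5·y_mill time + 2·y_coolant = 21.
This yields shadow prices y_mill time = 1, y_coolant = 8.
housings enters the basis when its profit ≥ yᵀa₃ = 1·3 + 8·4 = 35.

35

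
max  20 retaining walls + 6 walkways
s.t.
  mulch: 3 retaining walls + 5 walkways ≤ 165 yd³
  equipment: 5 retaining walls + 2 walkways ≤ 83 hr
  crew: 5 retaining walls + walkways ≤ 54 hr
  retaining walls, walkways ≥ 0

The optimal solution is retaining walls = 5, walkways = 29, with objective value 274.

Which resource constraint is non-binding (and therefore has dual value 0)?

mulch: 160/165 (slack 5)
equipment: 83/83 (binding)
crew: 54/54 (binding)
By complementary slackness, a constraint with positive slack has shadow price 0 → mulch.

mulch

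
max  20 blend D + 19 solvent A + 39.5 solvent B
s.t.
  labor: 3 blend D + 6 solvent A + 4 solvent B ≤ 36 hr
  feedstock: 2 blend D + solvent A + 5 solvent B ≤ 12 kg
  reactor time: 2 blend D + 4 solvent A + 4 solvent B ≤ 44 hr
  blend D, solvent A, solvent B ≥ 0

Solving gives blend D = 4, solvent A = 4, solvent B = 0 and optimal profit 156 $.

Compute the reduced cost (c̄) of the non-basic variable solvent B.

Binding: labor and feedstock. Non-binding: reactor time (20 unused).
By complementary slackness, y = 0 for the non-binding constraint.
The binding rows give the dual system: 3·y_labor + 2·y_feedstock = 20 and 6·y_labor + 1·y_feedstock = 19.
→ y_labor = 2 and y_feedstock = 7.
Reduced cost of solvent B: c₃ − yᵀa₃ = 39.5 − (2·4 + 7·5) = 39.5 − 43 = -3.5.

-3.5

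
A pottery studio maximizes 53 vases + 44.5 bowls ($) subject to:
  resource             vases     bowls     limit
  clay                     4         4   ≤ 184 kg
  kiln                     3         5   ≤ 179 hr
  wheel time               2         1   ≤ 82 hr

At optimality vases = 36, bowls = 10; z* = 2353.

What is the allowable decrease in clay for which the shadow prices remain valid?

Binding constraints: clay, wheel time. The basis is B = [[4,4],[2,1]] with det -4.
Per unit decrease in clay, x* moves by d = (0.25, -0.5).
The basis stays optimal until bowls reaches 0; allowable decrease = 20 kg.

20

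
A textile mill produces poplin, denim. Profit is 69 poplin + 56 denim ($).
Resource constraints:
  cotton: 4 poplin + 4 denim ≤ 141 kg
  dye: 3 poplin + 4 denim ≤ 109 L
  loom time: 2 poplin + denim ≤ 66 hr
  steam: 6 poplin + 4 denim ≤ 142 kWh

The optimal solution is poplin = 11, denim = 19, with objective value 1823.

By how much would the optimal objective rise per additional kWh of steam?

9

At the optimum: cotton uses 120 of 141 (slack = 21); dye uses 109 of 109 (binding); loom time uses 41 of 66 (slack = 25); steam uses 142 of 142 (binding).
By complementary slackness, y = 0 for the non-binding constraints.
From A_Bᵀ y = c: 3·y_dye + 6·y_steam = 69; 4·y_dye + 4·y_steam = 56.
→ y_dye = 5 and y_steam = 9.
Shadow price of steam = 9.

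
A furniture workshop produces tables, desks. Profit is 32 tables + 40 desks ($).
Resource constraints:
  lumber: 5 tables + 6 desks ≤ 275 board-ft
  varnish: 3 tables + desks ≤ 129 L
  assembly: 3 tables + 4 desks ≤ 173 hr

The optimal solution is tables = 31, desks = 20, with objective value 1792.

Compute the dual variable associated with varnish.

At the optimum: lumber uses 275 of 275 (binding); varnish uses 113 of 129 (slack = 16); assembly uses 173 of 173 (binding).
Since varnish is not tight, its dual is 0.
Dual feasibility on the basic columns requires 5·y_lumber + 3·y_assembly = 32, 6·y_lumber + 4·y_assembly = 40.
→ y_lumber = 4 and y_assembly = 4.
Shadow price of varnish = 0.

0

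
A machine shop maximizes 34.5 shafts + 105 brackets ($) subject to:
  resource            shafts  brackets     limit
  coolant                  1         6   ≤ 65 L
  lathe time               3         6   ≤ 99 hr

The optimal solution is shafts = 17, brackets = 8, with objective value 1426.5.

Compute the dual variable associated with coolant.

At the optimum: coolant uses 65 of 65 (binding); lathe time uses 99 of 99 (binding).
Dual feasibility on the basic columns requires 1·y_coolant + 3·y_lathe time = 34.5, 6·y_coolant + 6·y_lathe time = 105.
→ y_coolant = 9 and y_lathe time = 8.5.
Shadow price of coolant = 9.

9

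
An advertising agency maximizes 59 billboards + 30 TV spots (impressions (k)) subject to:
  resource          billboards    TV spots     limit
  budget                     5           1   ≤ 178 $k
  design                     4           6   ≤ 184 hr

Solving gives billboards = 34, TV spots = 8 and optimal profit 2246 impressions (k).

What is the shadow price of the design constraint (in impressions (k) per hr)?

Both budget and design are binding at x*.
Dual feasibility on the basic columns requires 5·y_budget + 4·y_design = 59, 1·y_budget + 6·y_design = 30.
→ y_budget = 9 and y_design = 3.5.
Shadow price of design = 3.5.

3.5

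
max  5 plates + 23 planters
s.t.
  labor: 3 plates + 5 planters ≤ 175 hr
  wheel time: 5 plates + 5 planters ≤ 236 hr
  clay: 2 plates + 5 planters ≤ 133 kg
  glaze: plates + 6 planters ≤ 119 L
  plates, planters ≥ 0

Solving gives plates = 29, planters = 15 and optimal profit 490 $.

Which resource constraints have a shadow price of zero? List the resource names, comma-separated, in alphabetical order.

labor, wheel time

labor: 162/175 (slack 13)
wheel time: 220/236 (slack 16)
clay: 133/133 (binding)
glaze: 119/119 (binding)
By complementary slackness, a constraint with positive slack has shadow price 0 → labor, wheel time.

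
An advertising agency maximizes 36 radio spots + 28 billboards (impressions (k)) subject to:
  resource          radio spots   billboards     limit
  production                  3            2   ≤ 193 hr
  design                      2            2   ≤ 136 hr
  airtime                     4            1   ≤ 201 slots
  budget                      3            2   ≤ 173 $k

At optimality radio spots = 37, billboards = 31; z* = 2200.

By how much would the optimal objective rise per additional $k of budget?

8

Check each constraint at x*: production 173/193 (slack 20); design 136/136 (tight); airtime 179/201 (slack 22); budget 173/173 (tight).
By complementary slackness, y = 0 for the non-binding constraints.
Dual feasibility on the basic columns requires 2·y_design + 3·y_budget = 36, 2·y_design + 2·y_budget = 28.
This yields shadow prices y_design = 6, y_budget = 8.
Shadow price of budget = 8.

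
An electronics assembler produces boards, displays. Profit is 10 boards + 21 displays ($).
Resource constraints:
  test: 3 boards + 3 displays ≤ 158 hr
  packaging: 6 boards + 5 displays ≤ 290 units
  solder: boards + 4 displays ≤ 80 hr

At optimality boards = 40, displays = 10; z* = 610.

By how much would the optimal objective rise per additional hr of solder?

4

At the optimum: test uses 150 of 158 (slack = 8); packaging uses 290 of 290 (binding); solder uses 80 of 80 (binding).
By complementary slackness, y = 0 for the non-binding constraint.
From A_Bᵀ y = c: 6·y_packaging + 1·y_solder = 10; 5·y_packaging + 4·y_solder = 21.
Solving: y_packaging = 1, y_solder = 4.
Shadow price of solder = 4.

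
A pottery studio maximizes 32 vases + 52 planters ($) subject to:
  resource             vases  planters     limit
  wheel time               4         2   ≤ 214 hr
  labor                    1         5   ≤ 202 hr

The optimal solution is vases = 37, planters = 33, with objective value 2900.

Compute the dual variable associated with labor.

8

At the optimum: wheel time uses 214 of 214 (binding); labor uses 202 of 202 (binding).
Dual feasibility on the basic columns requires 4·y_wheel time + 1·y_labor = 32, 2·y_wheel time + 5·y_labor = 52.
This yields shadow prices y_wheel time = 6, y_labor = 8.
Shadow price of labor = 8.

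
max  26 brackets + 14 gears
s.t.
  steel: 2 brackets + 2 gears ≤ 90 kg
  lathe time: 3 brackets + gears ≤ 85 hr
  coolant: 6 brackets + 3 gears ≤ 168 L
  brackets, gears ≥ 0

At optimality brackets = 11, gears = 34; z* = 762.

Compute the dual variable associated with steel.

1

Check each constraint at x*: steel 90/90 (tight); lathe time 67/85 (slack 18); coolant 168/168 (tight).
By complementary slackness, y = 0 for the non-binding constraint.
Dual feasibility on the basic columns requires 2·y_steel + 6·y_coolant = 26, 2·y_steel + 3·y_coolant = 14.
This yields shadow prices y_steel = 1, y_coolant = 4.
Shadow price of steel = 1.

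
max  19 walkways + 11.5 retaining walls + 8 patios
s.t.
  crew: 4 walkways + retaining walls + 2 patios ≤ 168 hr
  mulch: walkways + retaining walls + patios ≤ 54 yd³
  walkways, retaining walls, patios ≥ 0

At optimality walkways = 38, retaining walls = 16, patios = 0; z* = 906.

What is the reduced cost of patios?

-6

Both crew and mulch are binding at x*.
Dual feasibility on the basic columns requires 4·y_crew + 1·y_mulch = 19, 1·y_crew + 1·y_mulch = 11.5.
→ y_crew = 2.5 and y_mulch = 9.
Reduced cost of patios: c₃ − yᵀa₃ = 8 − (2.5·2 + 9·1) = 8 − 14 = -6.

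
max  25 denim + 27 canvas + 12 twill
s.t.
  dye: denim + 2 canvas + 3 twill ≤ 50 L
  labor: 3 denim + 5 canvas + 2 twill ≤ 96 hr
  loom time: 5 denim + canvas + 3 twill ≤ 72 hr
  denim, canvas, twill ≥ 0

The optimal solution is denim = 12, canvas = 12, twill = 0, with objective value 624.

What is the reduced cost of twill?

-4

Check each constraint at x*: dye 36/50 (slack 14); labor 96/96 (tight); loom time 72/72 (tight).
Since dye is not tight, its dual is 0.
The binding rows give the dual system: 3·y_labor + 5·y_loom time = 25 and 5·y_labor + 1·y_loom time = 27.
This yields shadow prices y_labor = 5, y_loom time = 2.
Reduced cost of twill: c₃ − yᵀa₃ = 12 − (5·2 + 2·3) = 12 − 16 = -4.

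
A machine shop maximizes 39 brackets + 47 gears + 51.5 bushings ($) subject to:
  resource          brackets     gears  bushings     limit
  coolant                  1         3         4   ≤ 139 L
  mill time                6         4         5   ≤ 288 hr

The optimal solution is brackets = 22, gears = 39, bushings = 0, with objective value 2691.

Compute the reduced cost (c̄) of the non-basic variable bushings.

At the optimum: coolant uses 139 of 139 (binding); mill time uses 288 of 288 (binding).
From A_Bᵀ y = c: 1·y_coolant + 6·y_mill time = 39; 3·y_coolant + 4·y_mill time = 47.
→ y_coolant = 9 and y_mill time = 5.
Reduced cost of bushings: c₃ − yᵀa₃ = 51.5 − (9·4 + 5·5) = 51.5 − 61 = -9.5.

-9.5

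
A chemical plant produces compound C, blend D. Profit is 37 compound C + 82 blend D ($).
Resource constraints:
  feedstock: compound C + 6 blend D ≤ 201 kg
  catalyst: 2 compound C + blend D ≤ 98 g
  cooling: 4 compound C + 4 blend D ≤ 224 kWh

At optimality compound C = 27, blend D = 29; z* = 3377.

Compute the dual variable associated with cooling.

7

Binding: feedstock and cooling. Non-binding: catalyst (15 unused).
By complementary slackness, y = 0 for the non-binding constraint.
Dual feasibility on the basic columns requires 1·y_feedstock + 4·y_cooling = 37, 6·y_feedstock + 4·y_cooling = 82.
Solving: y_feedstock = 9, y_cooling = 7.
Shadow price of cooling = 7.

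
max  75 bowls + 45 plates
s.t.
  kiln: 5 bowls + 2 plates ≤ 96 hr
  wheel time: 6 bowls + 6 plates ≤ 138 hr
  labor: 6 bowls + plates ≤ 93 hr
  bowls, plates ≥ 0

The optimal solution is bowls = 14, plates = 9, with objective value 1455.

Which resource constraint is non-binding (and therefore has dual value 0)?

kiln: 88/96 (slack 8)
wheel time: 138/138 (binding)
labor: 93/93 (binding)
By complementary slackness, a constraint with positive slack has shadow price 0 → kiln.

kiln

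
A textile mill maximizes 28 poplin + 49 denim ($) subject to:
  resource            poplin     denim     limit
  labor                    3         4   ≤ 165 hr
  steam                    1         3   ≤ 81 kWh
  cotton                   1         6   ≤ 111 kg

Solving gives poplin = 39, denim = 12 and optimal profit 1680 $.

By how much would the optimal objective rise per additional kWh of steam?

Binding: labor and cotton. Non-binding: steam (6 unused).
Since steam is not tight, its dual is 0.
From A_Bᵀ y = c: 3·y_labor + 1·y_cotton = 28; 4·y_labor + 6·y_cotton = 49.
Solving: y_labor = 8.5, y_cotton = 2.5.
Shadow price of steam = 0.

0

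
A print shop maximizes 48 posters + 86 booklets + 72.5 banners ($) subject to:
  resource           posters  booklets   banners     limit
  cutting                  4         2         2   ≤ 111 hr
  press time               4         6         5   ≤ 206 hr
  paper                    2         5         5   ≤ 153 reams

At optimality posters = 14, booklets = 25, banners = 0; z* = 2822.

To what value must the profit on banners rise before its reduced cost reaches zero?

77.5

Binding: press time and paper. Non-binding: cutting (5 unused).
Since cutting is not tight, its dual is 0.
From A_Bᵀ y = c: 4·y_press time + 2·y_paper = 48; 6·y_press time + 5·y_paper = 86.
→ y_press time = 8.5 and y_paper = 7.
banners enters the basis when its profit ≥ yᵀa₃ = 8.5·5 + 7·5 = 77.5.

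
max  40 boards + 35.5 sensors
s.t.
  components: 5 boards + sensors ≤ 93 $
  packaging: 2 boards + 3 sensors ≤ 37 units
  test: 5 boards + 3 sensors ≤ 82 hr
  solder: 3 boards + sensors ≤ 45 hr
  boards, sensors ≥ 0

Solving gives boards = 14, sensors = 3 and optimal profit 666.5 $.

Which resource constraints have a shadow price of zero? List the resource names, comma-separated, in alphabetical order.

components, test

components: 73/93 (slack 20)
packaging: 37/37 (binding)
test: 79/82 (slack 3)
solder: 45/45 (binding)
By complementary slackness, a constraint with positive slack has shadow price 0 → components, test.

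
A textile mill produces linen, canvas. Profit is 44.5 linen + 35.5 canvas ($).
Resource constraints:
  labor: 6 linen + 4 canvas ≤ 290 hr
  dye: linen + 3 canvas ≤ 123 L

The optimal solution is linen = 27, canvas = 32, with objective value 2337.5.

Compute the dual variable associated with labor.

7

At the optimum: labor uses 290 of 290 (binding); dye uses 123 of 123 (binding).
Dual feasibility on the basic columns requires 6·y_labor + 1·y_dye = 44.5, 4·y_labor + 3·y_dye = 35.5.
This yields shadow prices y_labor = 7, y_dye = 2.5.
Shadow price of labor = 7.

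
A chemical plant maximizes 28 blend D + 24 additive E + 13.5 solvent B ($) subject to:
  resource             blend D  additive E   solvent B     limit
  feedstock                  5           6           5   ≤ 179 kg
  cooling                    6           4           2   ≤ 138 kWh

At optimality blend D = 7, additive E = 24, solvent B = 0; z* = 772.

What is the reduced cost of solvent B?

-2.5

Check each constraint at x*: feedstock 179/179 (tight); cooling 138/138 (tight).
Dual feasibility on the basic columns requires 5·y_feedstock + 6·y_cooling = 28, 6·y_feedstock + 4·y_cooling = 24.
Solving: y_feedstock = 2, y_cooling = 3.
Reduced cost of solvent B: c₃ − yᵀa₃ = 13.5 − (2·5 + 3·2) = 13.5 − 16 = -2.5.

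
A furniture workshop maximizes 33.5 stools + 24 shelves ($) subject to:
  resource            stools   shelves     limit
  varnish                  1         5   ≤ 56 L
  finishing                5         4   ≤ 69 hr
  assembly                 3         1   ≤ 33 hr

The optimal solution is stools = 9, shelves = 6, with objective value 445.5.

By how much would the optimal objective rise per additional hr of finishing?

Check each constraint at x*: varnish 39/56 (slack 17); finishing 69/69 (tight); assembly 33/33 (tight).
Slack constraints have shadow price 0 (complementary slackness).
The binding rows give the dual system: 5·y_finishing + 3·y_assembly = 33.5 and 4·y_finishing + 1·y_assembly = 24.
Solving: y_finishing = 5.5, y_assembly = 2.
Shadow price of finishing = 5.5.

5.5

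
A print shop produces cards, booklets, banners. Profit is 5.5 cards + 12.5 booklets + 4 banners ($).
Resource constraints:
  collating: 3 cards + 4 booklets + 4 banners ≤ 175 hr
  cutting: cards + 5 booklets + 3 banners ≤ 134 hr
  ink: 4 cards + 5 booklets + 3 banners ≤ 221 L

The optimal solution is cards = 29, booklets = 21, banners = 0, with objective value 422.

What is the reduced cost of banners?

Binding: cutting and ink. Non-binding: collating (4 unused).
Slack constraints have shadow price 0 (complementary slackness).
Dual feasibility on the basic columns requires 1·y_cutting + 4·y_ink = 5.5, 5·y_cutting + 5·y_ink = 12.5.
→ y_cutting = 1.5 and y_ink = 1.
Reduced cost of banners: c₃ − yᵀa₃ = 4 − (1.5·3 + 1·3) = 4 − 7.5 = -3.5.

-3.5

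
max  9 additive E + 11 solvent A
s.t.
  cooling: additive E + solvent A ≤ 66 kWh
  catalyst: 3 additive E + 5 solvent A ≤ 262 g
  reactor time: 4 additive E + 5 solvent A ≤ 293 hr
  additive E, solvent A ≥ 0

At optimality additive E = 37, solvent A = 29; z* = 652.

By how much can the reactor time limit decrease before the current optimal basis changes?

Binding constraints: cooling, reactor time. The basis is B = [[1,1],[4,5]] with det 1.
Per unit decrease in reactor time, x* moves by d = (1, -1).
The basis stays optimal until solvent A reaches 0; allowable decrease = 29 hr.

29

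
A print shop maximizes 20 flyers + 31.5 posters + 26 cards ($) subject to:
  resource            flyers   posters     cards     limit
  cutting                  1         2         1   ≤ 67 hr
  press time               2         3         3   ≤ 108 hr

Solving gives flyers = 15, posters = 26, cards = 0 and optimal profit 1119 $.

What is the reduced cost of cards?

Check each constraint at x*: cutting 67/67 (tight); press time 108/108 (tight).
From A_Bᵀ y = c: 1·y_cutting + 2·y_press time = 20; 2·y_cutting + 3·y_press time = 31.5.
Solving: y_cutting = 3, y_press time = 8.5.
Reduced cost of cards: c₃ − yᵀa₃ = 26 − (3·1 + 8.5·3) = 26 − 28.5 = -2.5.

-2.5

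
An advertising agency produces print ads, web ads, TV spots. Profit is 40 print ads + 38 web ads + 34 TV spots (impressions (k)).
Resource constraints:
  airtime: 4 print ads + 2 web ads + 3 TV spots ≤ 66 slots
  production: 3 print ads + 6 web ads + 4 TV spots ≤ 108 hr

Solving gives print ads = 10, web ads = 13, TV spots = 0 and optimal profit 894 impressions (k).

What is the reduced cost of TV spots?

Both airtime and production are binding at x*.
From A_Bᵀ y = c: 4·y_airtime + 3·y_production = 40; 2·y_airtime + 6·y_production = 38.
→ y_airtime = 7 and y_production = 4.
Reduced cost of TV spots: c₃ − yᵀa₃ = 34 − (7·3 + 4·4) = 34 − 37 = -3.

-3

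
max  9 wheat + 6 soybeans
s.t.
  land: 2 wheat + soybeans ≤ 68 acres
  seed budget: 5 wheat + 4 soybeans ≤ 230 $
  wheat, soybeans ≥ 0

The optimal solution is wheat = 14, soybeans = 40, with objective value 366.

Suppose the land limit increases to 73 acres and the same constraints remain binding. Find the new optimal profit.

Both land and seed budget are binding at x*.
From A_Bᵀ y = c: 2·y_land + 5·y_seed budget = 9; 1·y_land + 4·y_seed budget = 6.
Solving: y_land = 2, y_seed budget = 1.
Δz = y_land·Δb = 2 × (5) = 10, so new z* = 366 + 10 = 376.

376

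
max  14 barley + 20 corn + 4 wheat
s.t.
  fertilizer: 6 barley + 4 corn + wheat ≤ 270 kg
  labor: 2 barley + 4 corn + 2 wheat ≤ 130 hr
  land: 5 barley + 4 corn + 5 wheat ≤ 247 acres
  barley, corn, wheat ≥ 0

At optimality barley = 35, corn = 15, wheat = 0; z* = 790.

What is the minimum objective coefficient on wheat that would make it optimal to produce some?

9

Check each constraint at x*: fertilizer 270/270 (tight); labor 130/130 (tight); land 235/247 (slack 12).
By complementary slackness, y = 0 for the non-binding constraint.
From A_Bᵀ y = c: 6·y_fertilizer + 2·y_labor = 14; 4·y_fertilizer + 4·y_labor = 20.
This yields shadow prices y_fertilizer = 1, y_labor = 4.
wheat enters the basis when its profit ≥ yᵀa₃ = 1·1 + 4·2 = 9.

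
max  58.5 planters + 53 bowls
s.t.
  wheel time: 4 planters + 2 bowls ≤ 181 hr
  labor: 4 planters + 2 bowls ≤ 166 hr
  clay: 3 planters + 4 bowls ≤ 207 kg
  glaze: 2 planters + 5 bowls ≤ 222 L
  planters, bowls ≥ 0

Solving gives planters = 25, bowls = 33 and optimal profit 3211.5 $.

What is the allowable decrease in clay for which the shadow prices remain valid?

82.5

Binding constraints: labor, clay. The basis is B = [[4,2],[3,4]] with det 10.
Per unit decrease in clay, x* moves by d = (0.2, -0.4).
The basis stays optimal until bowls reaches 0; allowable decrease = 82.5 kg.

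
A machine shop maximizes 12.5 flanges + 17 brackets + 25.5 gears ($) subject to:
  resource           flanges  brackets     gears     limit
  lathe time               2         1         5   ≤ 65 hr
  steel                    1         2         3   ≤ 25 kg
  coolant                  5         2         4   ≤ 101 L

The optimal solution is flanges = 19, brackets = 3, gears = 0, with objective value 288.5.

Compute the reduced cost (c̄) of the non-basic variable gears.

-1

At the optimum: lathe time uses 41 of 65 (slack = 24); steel uses 25 of 25 (binding); coolant uses 101 of 101 (binding).
Since lathe time is not tight, its dual is 0.
From A_Bᵀ y = c: 1·y_steel + 5·y_coolant = 12.5; 2·y_steel + 2·y_coolant = 17.
Solving: y_steel = 7.5, y_coolant = 1.
Reduced cost of gears: c₃ − yᵀa₃ = 25.5 − (7.5·3 + 1·4) = 25.5 − 26.5 = -1.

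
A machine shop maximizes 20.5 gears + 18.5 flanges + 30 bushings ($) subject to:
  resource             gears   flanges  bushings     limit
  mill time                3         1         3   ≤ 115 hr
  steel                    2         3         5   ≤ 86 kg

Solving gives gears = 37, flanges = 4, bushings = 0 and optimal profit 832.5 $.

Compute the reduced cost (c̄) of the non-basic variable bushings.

At the optimum: mill time uses 115 of 115 (binding); steel uses 86 of 86 (binding).
From A_Bᵀ y = c: 3·y_mill time + 2·y_steel = 20.5; 1·y_mill time + 3·y_steel = 18.5.
This yields shadow prices y_mill time = 3.5, y_steel = 5.
Reduced cost of bushings: c₃ − yᵀa₃ = 30 − (3.5·3 + 5·5) = 30 − 35.5 = -5.5.

-5.5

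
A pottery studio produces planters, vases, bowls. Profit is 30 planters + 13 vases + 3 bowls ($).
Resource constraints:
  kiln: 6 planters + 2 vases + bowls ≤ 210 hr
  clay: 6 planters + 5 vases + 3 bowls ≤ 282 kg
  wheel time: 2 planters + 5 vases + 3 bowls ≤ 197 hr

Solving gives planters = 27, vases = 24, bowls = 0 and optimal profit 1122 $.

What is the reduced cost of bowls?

Check each constraint at x*: kiln 210/210 (tight); clay 282/282 (tight); wheel time 174/197 (slack 23).
Since wheel time is not tight, its dual is 0.
Dual feasibility on the basic columns requires 6·y_kiln + 6·y_clay = 30, 2·y_kiln + 5·y_clay = 13.
→ y_kiln = 4 and y_clay = 1.
Reduced cost of bowls: c₃ − yᵀa₃ = 3 − (4·1 + 1·3) = 3 − 7 = -4.

-4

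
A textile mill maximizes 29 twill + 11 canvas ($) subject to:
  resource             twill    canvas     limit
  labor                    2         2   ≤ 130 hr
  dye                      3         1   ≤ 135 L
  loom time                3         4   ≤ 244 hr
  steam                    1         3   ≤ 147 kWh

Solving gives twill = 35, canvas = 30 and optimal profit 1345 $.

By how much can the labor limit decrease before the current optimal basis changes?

Binding constraints: labor, dye. The basis is B = [[2,2],[3,1]] with det -4.
Per unit decrease in labor, x* moves by d = (0.25, -0.75).
The basis stays optimal until canvas reaches 0; allowable decrease = 40 hr.

40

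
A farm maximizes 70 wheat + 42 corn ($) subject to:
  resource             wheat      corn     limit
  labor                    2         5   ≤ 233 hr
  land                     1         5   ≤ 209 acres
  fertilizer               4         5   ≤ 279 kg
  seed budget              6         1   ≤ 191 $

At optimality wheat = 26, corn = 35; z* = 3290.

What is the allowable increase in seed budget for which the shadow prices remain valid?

Binding constraints: fertilizer, seed budget. The basis is B = [[4,5],[6,1]] with det -26.
Per unit increase in seed budget, x* moves by d = (0.1923, -0.1538).
The basis stays optimal until corn reaches 0; allowable increase = 227.5 $.

227.5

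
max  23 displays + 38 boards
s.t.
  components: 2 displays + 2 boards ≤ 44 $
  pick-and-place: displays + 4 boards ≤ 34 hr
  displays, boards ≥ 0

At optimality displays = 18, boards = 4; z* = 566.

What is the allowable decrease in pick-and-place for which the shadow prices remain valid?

Binding constraints: components, pick-and-place. The basis is B = [[2,2],[1,4]] with det 6.
Per unit decrease in pick-and-place, x* moves by d = (0.3333, -0.3333).
The basis stays optimal until boards reaches 0; allowable decrease = 12 hr.

12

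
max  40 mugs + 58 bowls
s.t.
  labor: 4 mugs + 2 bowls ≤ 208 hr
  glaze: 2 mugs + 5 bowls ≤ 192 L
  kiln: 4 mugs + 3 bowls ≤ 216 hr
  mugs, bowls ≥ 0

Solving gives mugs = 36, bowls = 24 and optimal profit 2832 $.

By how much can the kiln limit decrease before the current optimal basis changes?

Binding constraints: glaze, kiln. The basis is B = [[2,5],[4,3]] with det -14.
Per unit decrease in kiln, x* moves by d = (-0.3571, 0.1429).
The basis stays optimal until mugs reaches 0; allowable decrease = 100.8 hr.

100.8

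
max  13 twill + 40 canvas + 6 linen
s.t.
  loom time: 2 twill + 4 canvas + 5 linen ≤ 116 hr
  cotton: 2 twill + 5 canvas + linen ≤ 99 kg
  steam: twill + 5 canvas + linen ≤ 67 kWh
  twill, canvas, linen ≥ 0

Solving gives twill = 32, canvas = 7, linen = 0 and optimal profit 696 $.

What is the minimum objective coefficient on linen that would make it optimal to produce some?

8

Binding: cotton and steam. Non-binding: loom time (24 unused).
Since loom time is not tight, its dual is 0.
The binding rows give the dual system: 2·y_cotton + 1·y_steam = 13 and 5·y_cotton + 5·y_steam = 40.
Solving: y_cotton = 5, y_steam = 3.
linen enters the basis when its profit ≥ yᵀa₃ = 5·1 + 3·1 = 8.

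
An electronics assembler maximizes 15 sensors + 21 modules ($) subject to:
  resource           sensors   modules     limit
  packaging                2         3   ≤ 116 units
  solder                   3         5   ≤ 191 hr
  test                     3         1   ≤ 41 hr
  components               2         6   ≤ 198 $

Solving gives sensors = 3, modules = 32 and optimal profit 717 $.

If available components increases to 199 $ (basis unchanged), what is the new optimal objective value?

720

Check each constraint at x*: packaging 102/116 (slack 14); solder 169/191 (slack 22); test 41/41 (tight); components 198/198 (tight).
By complementary slackness, y = 0 for the non-binding constraints.
Dual feasibility on the basic columns requires 3·y_test + 2·y_components = 15, 1·y_test + 6·y_components = 21.
This yields shadow prices y_test = 3, y_components = 3.
Δz = y_components·Δb = 3 × (1) = 3, so new z* = 717 + 3 = 720.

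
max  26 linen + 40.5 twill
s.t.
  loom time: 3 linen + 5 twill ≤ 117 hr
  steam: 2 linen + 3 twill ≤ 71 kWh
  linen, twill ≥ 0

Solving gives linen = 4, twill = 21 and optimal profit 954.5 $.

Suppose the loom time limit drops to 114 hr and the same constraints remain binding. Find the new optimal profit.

945.5

At the optimum: loom time uses 117 of 117 (binding); steam uses 71 of 71 (binding).
The binding rows give the dual system: 3·y_loom time + 2·y_steam = 26 and 5·y_loom time + 3·y_steam = 40.5.
→ y_loom time = 3 and y_steam = 8.5.
Δz = y_loom time·Δb = 3 × (-3) = -9, so new z* = 954.5 − 9 = 945.5.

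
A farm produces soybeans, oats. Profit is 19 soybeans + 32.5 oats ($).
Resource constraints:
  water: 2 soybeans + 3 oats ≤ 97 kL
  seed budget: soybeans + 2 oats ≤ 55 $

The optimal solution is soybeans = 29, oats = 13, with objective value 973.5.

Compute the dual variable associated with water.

Both water and seed budget are binding at x*.
From A_Bᵀ y = c: 2·y_water + 1·y_seed budget = 19; 3·y_water + 2·y_seed budget = 32.5.
→ y_water = 5.5 and y_seed budget = 8.
Shadow price of water = 5.5.

5.5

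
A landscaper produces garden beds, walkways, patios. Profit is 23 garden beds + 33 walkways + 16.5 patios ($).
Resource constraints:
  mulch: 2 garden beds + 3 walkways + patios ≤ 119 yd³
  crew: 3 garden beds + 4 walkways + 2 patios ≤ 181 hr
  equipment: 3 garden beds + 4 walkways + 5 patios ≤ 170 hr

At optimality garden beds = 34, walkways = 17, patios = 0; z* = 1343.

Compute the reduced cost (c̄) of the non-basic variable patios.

Binding: mulch and equipment. Non-binding: crew (11 unused).
By complementary slackness, y = 0 for the non-binding constraint.
Dual feasibility on the basic columns requires 2·y_mulch + 3·y_equipment = 23, 3·y_mulch + 4·y_equipment = 33.
This yields shadow prices y_mulch = 7, y_equipment = 3.
Reduced cost of patios: c₃ − yᵀa₃ = 16.5 − (7·1 + 3·5) = 16.5 − 22 = -5.5.

-5.5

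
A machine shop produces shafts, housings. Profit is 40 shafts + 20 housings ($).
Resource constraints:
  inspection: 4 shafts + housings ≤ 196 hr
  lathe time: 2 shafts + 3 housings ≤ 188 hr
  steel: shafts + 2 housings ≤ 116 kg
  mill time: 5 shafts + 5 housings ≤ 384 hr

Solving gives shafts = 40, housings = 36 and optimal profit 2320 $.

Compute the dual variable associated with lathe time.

At the optimum: inspection uses 196 of 196 (binding); lathe time uses 188 of 188 (binding); steel uses 112 of 116 (slack = 4); mill time uses 380 of 384 (slack = 4).
By complementary slackness, y = 0 for the non-binding constraints.
The binding rows give the dual system: 4·y_inspection + 2·y_lathe time = 40 and 1·y_inspection + 3·y_lathe time = 20.
→ y_inspection = 8 and y_lathe time = 4.
Shadow price of lathe time = 4.

4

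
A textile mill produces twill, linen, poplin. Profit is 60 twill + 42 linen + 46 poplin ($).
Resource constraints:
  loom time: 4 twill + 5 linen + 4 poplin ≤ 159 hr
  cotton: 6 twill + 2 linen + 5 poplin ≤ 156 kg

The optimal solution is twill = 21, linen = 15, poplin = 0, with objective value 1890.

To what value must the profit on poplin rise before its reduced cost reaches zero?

Check each constraint at x*: loom time 159/159 (tight); cotton 156/156 (tight).
Dual feasibility on the basic columns requires 4·y_loom time + 6·y_cotton = 60, 5·y_loom time + 2·y_cotton = 42.
Solving: y_loom time = 6, y_cotton = 6.
poplin enters the basis when its profit ≥ yᵀa₃ = 6·4 + 6·5 = 54.

54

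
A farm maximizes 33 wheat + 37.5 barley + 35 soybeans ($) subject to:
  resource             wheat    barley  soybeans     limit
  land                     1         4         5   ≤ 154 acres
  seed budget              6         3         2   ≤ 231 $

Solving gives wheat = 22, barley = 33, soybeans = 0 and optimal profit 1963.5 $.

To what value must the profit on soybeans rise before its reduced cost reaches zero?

At the optimum: land uses 154 of 154 (binding); seed budget uses 231 of 231 (binding).
Dual feasibility on the basic columns requires 1·y_land + 6·y_seed budget = 33, 4·y_land + 3·y_seed budget = 37.5.
This yields shadow prices y_land = 6, y_seed budget = 4.5.
soybeans enters the basis when its profit ≥ yᵀa₃ = 6·5 + 4.5·2 = 39.

39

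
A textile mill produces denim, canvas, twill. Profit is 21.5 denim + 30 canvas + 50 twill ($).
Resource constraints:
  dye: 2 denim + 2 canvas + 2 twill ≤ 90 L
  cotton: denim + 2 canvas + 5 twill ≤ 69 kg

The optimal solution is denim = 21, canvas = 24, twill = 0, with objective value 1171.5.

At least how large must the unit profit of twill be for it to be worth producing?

Both dye and cotton are binding at x*.
Dual feasibility on the basic columns requires 2·y_dye + 1·y_cotton = 21.5, 2·y_dye + 2·y_cotton = 30.
Solving: y_dye = 6.5, y_cotton = 8.5.
twill enters the basis when its profit ≥ yᵀa₃ = 6.5·2 + 8.5·5 = 55.5.

55.5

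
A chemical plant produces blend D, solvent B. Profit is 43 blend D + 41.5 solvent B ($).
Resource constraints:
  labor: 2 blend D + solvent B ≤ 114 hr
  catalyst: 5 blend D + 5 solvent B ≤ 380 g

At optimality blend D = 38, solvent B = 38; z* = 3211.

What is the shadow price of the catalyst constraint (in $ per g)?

Check each constraint at x*: labor 114/114 (tight); catalyst 380/380 (tight).
From A_Bᵀ y = c: 2·y_labor + 5·y_catalyst = 43; 1·y_labor + 5·y_catalyst = 41.5.
This yields shadow prices y_labor = 1.5, y_catalyst = 8.
Shadow price of catalyst = 8.

8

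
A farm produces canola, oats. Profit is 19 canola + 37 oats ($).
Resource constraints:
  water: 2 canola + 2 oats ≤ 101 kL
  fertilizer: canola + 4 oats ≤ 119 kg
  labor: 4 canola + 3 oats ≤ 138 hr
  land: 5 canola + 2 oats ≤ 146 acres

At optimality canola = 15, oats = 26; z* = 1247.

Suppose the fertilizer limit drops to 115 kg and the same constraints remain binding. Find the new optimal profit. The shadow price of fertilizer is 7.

1219

Δb = -4, so new z* = 1247 + (7)·(-4) = 1247 − 28 = 1219.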